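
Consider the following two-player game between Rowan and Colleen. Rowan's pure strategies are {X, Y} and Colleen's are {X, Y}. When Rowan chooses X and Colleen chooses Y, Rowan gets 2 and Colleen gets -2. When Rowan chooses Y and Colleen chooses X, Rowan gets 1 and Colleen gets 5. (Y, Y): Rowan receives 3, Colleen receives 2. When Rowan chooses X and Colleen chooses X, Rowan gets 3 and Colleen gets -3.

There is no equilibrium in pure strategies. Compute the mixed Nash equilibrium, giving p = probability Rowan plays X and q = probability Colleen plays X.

For Colleen to be willing to mix, Colleen must be indifferent between X and Y, which pins down Rowan's mix.
  Colleen's payoff to X: p·(-3) + (1−p)·5 = -8p + 5
  Colleen's payoff to Y: p·(-2) + (1−p)·2 = -4p + 2
  -8p + 5 = -4p + 2  ⇒  -4p = -3  ⇒  p = 3/4.
For Rowan to be willing to mix, Rowan must be indifferent between X and Y, which pins down Colleen's mix.
  Rowan's payoff to X: q·3 + (1−q)·2 = q + 2
  Rowan's payoff to Y: q·1 + (1−q)·3 = -2q + 3
  q + 2 = -2q + 3  ⇒  3q = 1  ⇒  q = 1/3.

p = 3/4, q = 1/3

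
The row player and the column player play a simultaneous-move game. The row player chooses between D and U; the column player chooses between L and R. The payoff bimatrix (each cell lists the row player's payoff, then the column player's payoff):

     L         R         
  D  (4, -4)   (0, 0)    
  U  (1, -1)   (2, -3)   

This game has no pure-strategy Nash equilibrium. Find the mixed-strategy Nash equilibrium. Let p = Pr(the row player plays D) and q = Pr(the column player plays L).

p = 1/3, q = 2/5

In a mixed equilibrium the column player is indifferent between L and R; this condition fixes p.
  the column player's payoff from L: p·(-4) + (1−p)·(-1) = -3p - 1
  the column player's payoff from R: p·0 + (1−p)·(-3) = 3p - 3
  -3p - 1 = 3p - 3  ⇒  -6p = -2  ⇒  p = 1/3.
The column player's mix must leave the row player indifferent between D and U.
  the row player's expected payoff from D: q·4 + (1−q)·0 = 4q
  the row player's expected payoff from U: q·1 + (1−q)·2 = -q + 2
  4q = -q + 2  ⇒  5q = 2  ⇒  q = 2/5.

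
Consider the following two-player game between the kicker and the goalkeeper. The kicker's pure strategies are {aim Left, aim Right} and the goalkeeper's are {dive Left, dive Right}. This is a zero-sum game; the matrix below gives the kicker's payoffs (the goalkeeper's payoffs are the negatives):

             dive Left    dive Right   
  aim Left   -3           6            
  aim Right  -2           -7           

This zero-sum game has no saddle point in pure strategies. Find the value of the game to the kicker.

In a mixed equilibrium the kicker is indifferent between aim Left and aim Right; this condition fixes q.
  the kicker's expected payoff from aim Left: q·(-3) + (1−q)·6 = -9q + 6
  the kicker's expected payoff from aim Right: q·(-2) + (1−q)·(-7) = 5q - 7
  -9q + 6 = 5q - 7  ⇒  -14q = -13  ⇒  q = 13/14.
The value is the kicker's expected payoff against this mix (using aim Left): (13/14)·(-3) + (1/14)·6 = -33/14.

v = -33/14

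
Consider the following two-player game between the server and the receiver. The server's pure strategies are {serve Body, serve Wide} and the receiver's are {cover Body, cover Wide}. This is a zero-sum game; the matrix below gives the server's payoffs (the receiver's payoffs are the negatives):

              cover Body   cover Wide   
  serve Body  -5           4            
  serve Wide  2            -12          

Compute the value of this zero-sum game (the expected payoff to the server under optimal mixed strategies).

For the server to be willing to mix, the server must be indifferent between serve Body and serve Wide, which pins down the receiver's mix.
  the server's payoff from serve Body: q·(-5) + (1−q)·4 = -9q + 4
  the server's payoff from serve Wide: q·2 + (1−q)·(-12) = 14q - 12
  -9q + 4 = 14q - 12  ⇒  -23q = -16  ⇒  q = 16/23.
The value is the server's expected payoff against this mix (using serve Body): (16/23)·(-5) + (7/23)·4 = -52/23.

v = -52/23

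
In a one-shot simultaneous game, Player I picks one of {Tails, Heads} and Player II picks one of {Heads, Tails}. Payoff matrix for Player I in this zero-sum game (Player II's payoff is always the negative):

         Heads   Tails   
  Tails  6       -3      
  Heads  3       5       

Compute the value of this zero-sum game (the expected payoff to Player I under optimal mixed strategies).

In a mixed equilibrium Player I is indifferent between Tails and Heads; this condition fixes q.
  Player I's payoff to Tails: q·6 + (1−q)·(-3) = 9q - 3
  Player I's payoff to Heads: q·3 + (1−q)·5 = -2q + 5
  9q - 3 = -2q + 5  ⇒  11q = 8  ⇒  q = 8/11.
The value is Player I's expected payoff against this mix (using Tails): (8/11)·6 + (3/11)·(-3) = 39/11.

v = 39/11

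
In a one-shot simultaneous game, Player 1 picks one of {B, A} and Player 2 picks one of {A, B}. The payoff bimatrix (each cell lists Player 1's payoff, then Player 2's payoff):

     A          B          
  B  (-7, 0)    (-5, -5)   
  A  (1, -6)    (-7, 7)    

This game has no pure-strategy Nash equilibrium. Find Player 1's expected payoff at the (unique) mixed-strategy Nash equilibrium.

Player 1's indifference between B and A determines Player 2's mixing probability q:
  Player 1's expected payoff from B: q·(-7) + (1−q)·(-5) = -2q - 5
  Player 1's expected payoff from A: q·1 + (1−q)·(-7) = 8q - 7
  -2q - 5 = 8q - 7  ⇒  -10q = -2  ⇒  q = 1/5.
At equilibrium Player 1 is indifferent across rows, so Player 1's payoff equals the payoff from B: (1/5)·(-7) + (4/5)·(-5) = -27/5.

-27/5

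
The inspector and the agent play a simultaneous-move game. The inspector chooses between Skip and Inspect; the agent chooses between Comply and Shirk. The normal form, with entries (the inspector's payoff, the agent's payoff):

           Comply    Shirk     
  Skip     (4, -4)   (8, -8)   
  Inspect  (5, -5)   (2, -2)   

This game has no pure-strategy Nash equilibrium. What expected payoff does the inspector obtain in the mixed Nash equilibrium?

32/7

The inspector's indifference between Skip and Inspect determines the agent's mixing probability q:
  the inspector's payoff to Skip: q·4 + (1−q)·8 = -4q + 8
  the inspector's payoff to Inspect: q·5 + (1−q)·2 = 3q + 2
  -4q + 8 = 3q + 2  ⇒  -7q = -6  ⇒  q = 6/7.
At equilibrium the inspector is indifferent across rows, so the inspector's payoff equals the payoff from Skip: (6/7)·4 + (1/7)·8 = 32/7.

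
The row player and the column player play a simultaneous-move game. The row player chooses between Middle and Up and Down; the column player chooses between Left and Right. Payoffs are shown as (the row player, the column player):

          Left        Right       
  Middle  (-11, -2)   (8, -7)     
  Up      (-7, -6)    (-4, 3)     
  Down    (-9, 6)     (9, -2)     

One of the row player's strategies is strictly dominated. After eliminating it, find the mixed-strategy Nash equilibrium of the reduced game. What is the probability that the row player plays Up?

p = 8/17

The row player's strategy Middle is strictly dominated by Down: -9 > -11 and 9 > 8. Eliminate Middle.
Set the column player's expected payoff from Left equal to that from Right:
  the column player's payoff to Left: p·(-6) + (1−p)·6 = -12p + 6
  the column player's payoff to Right: p·3 + (1−p)·(-2) = 5p - 2
  -12p + 6 = 5p - 2  ⇒  -17p = -8  ⇒  p = 8/17.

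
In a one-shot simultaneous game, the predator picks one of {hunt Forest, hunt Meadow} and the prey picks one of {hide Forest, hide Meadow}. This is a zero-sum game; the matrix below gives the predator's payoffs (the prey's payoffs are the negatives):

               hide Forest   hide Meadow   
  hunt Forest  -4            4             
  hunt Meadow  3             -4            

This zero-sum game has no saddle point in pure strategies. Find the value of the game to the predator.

v = -4/15

For the predator to be willing to mix, the predator must be indifferent between hunt Forest and hunt Meadow, which pins down the prey's mix.
  the predator's payoff from hunt Forest: q·(-4) + (1−q)·4 = -8q + 4
  the predator's payoff from hunt Meadow: q·3 + (1−q)·(-4) = 7q - 4
  -8q + 4 = 7q - 4  ⇒  -15q = -8  ⇒  q = 8/15.
The value is the predator's expected payoff against this mix (using hunt Forest): (8/15)·(-4) + (7/15)·4 = -4/15.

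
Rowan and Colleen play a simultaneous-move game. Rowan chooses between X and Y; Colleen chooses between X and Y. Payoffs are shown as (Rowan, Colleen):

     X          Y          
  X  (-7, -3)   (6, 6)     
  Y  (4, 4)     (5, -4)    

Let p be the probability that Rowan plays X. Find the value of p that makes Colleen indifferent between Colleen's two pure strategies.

p = 8/17

For Colleen to be willing to mix, Colleen must be indifferent between X and Y, which pins down Rowan's mix.
  Colleen's payoff to X: p·(-3) + (1−p)·4 = -7p + 4
  Colleen's payoff to Y: p·6 + (1−p)·(-4) = 10p - 4
  -7p + 4 = 10p - 4  ⇒  -17p = -8  ⇒  p = 8/17.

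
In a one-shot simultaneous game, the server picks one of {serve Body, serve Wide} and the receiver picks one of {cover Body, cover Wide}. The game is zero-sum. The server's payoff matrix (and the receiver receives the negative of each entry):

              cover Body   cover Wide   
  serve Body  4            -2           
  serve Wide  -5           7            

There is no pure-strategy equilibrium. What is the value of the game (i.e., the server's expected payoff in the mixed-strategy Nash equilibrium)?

v = 1

For the server to be willing to mix, the server must be indifferent between serve Body and serve Wide, which pins down the receiver's mix.
  the server's payoff to serve Body: q·4 + (1−q)·(-2) = 6q - 2
  the server's payoff to serve Wide: q·(-5) + (1−q)·7 = -12q + 7
  6q - 2 = -12q + 7  ⇒  18q = 9  ⇒  q = 1/2.
The value is the server's expected payoff against this mix (using serve Body): (1/2)·4 + (1/2)·(-2) = 1.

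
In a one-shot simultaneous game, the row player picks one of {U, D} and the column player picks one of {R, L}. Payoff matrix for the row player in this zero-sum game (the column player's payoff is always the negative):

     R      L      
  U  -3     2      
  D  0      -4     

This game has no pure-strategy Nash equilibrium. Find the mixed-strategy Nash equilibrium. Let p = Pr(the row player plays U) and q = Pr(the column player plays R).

For the column player to be willing to mix, the column player must be indifferent between R and L, which pins down the row player's mix.
  the column player's payoff to R: p·3 + (1−p)·0 = 3p
  the column player's payoff to L: p·(-2) + (1−p)·4 = -6p + 4
  3p = -6p + 4  ⇒  9p = 4  ⇒  p = 4/9.
The column player's mix must leave the row player indifferent between U and D.
  the row player's payoff from U: q·(-3) + (1−q)·2 = -5q + 2
  the row player's payoff from D: q·0 + (1−q)·(-4) = 4q - 4
  -5q + 2 = 4q - 4  ⇒  -9q = -6  ⇒  q = 2/3.

p = 4/9, q = 2/3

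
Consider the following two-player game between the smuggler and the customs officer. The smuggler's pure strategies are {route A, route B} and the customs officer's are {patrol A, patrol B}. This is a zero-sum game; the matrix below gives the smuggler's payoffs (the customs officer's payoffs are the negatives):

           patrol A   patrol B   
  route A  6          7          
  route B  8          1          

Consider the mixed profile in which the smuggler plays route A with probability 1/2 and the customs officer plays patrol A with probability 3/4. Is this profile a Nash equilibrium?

No

Given the smuggler's mix p = 1/2, the customs officer's payoff from patrol A is -7 but from patrol B is -4. The customs officer strictly prefers patrol B, so the customs officer would not mix.
So the proposed profile is not a Nash equilibrium.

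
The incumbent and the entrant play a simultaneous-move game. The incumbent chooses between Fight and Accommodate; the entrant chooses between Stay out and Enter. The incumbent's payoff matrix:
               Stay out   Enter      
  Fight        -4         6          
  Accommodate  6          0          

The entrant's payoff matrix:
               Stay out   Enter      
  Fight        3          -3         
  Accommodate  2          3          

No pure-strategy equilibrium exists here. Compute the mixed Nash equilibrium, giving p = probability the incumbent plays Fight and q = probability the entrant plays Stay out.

The entrant's indifference between Stay out and Enter determines the incumbent's mixing probability p:
  the entrant's payoff to Stay out: p·3 + (1−p)·2 = p + 2
  the entrant's payoff to Enter: p·(-3) + (1−p)·3 = -6p + 3
  p + 2 = -6p + 3  ⇒  7p = 1  ⇒  p = 1/7.
The incumbent's indifference between Fight and Accommodate determines the entrant's mixing probability q:
  the incumbent's payoff from Fight: q·(-4) + (1−q)·6 = -10q + 6
  the incumbent's payoff from Accommodate: q·6 + (1−q)·0 = 6q
  -10q + 6 = 6q  ⇒  -16q = -6  ⇒  q = 3/8.

p = 1/7, q = 3/8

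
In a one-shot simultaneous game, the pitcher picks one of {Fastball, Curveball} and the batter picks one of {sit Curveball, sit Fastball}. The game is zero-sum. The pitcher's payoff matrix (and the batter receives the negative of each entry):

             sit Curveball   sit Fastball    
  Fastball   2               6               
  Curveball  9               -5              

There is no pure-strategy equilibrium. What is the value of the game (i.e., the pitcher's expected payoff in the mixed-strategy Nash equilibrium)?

For the pitcher to be willing to mix, the pitcher must be indifferent between Fastball and Curveball, which pins down the batter's mix.
  the pitcher's payoff to Fastball: q·2 + (1−q)·6 = -4q + 6
  the pitcher's payoff to Curveball: q·9 + (1−q)·(-5) = 14q - 5
  -4q + 6 = 14q - 5  ⇒  -18q = -11  ⇒  q = 11/18.
The value is the pitcher's expected payoff against this mix (using Fastball): (11/18)·2 + (7/18)·6 = 32/9.

v = 32/9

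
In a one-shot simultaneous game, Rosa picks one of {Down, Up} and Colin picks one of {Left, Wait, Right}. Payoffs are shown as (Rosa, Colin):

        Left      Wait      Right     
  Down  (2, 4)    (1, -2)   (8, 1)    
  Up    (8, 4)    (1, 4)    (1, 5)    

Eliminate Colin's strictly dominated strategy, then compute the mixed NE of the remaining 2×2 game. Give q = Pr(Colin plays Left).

Colin's strategy Wait is strictly dominated by Right: 1 > -2 and 5 > 4. Eliminate Wait.
Set Rosa's expected payoff from Down equal to that from Up:
  Rosa's payoff from Down: q·2 + (1−q)·8 = -6q + 8
  Rosa's payoff from Up: q·8 + (1−q)·1 = 7q + 1
  -6q + 8 = 7q + 1  ⇒  -13q = -7  ⇒  q = 7/13.

q = 7/13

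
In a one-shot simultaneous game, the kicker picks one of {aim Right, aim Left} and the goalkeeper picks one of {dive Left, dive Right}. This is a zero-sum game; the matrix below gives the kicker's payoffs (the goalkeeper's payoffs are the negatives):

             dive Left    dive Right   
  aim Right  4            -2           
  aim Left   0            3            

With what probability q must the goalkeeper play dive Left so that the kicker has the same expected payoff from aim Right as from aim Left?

q = 5/9

For the kicker to be willing to mix, the kicker must be indifferent between aim Right and aim Left, which pins down the goalkeeper's mix.
  the kicker's payoff to aim Right: q·4 + (1−q)·(-2) = 6q - 2
  the kicker's payoff to aim Left: q·0 + (1−q)·3 = -3q + 3
  6q - 2 = -3q + 3  ⇒  9q = 5  ⇒  q = 5/9.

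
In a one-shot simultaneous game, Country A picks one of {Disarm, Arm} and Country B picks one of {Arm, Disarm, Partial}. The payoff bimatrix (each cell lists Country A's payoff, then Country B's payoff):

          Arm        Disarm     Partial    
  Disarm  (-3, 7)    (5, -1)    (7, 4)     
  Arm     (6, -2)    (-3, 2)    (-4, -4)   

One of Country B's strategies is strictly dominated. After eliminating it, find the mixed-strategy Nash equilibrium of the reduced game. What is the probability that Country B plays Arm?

q = 8/17

Country B's strategy Partial is strictly dominated by Arm: 7 > 4 and -2 > -4. Eliminate Partial.
For Country A to be willing to mix, Country A must be indifferent between Disarm and Arm, which pins down Country B's mix.
  Country A's payoff from Disarm: q·(-3) + (1−q)·5 = -8q + 5
  Country A's payoff from Arm: q·6 + (1−q)·(-3) = 9q - 3
  -8q + 5 = 9q - 3  ⇒  -17q = -8  ⇒  q = 8/17.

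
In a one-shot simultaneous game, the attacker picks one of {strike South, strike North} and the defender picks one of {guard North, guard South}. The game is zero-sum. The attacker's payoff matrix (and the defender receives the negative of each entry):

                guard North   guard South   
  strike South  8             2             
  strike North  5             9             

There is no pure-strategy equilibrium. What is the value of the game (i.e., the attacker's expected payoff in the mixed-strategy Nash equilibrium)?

For the attacker to be willing to mix, the attacker must be indifferent between strike South and strike North, which pins down the defender's mix.
  the attacker's payoff from strike South: q·8 + (1−q)·2 = 6q + 2
  the attacker's payoff from strike North: q·5 + (1−q)·9 = -4q + 9
  6q + 2 = -4q + 9  ⇒  10q = 7  ⇒  q = 7/10.
The value is the attacker's expected payoff against this mix (using strike South): (7/10)·8 + (3/10)·2 = 31/5.

v = 31/5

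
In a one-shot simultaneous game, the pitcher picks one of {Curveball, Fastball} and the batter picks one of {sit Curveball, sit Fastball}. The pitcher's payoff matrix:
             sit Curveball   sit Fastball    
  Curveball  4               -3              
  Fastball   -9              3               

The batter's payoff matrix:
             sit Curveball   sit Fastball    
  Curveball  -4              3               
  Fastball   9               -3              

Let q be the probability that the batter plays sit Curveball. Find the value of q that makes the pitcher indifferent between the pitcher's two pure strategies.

q = 6/19

For the pitcher to be willing to mix, the pitcher must be indifferent between Curveball and Fastball, which pins down the batter's mix.
  the pitcher's expected payoff from Curveball: q·4 + (1−q)·(-3) = 7q - 3
  the pitcher's expected payoff from Fastball: q·(-9) + (1−q)·3 = -12q + 3
  7q - 3 = -12q + 3  ⇒  19q = 6  ⇒  q = 6/19.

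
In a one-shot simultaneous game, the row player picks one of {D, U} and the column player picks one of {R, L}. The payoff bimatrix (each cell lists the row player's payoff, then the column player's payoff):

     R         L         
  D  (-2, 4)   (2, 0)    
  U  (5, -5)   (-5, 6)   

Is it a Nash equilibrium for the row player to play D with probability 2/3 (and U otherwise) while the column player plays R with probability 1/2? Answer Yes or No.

No

Given the row player's mix p = 2/3, the column player's payoff from R is 1 but from L is 2. The column player strictly prefers L, so the column player would not mix.
So the proposed profile is not a Nash equilibrium.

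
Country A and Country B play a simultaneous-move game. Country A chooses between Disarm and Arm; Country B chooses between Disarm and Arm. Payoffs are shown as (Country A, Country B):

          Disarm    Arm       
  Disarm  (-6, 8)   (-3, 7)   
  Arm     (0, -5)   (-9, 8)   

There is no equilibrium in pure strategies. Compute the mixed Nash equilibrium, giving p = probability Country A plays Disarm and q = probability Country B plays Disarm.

p = 13/14, q = 1/2

In a mixed equilibrium Country B is indifferent between Disarm and Arm; this condition fixes p.
  Country B's payoff from Disarm: p·8 + (1−p)·(-5) = 13p - 5
  Country B's payoff from Arm: p·7 + (1−p)·8 = -p + 8
  13p - 5 = -p + 8  ⇒  14p = 13  ⇒  p = 13/14.
Country B's mix must leave Country A indifferent between Disarm and Arm.
  Country A's payoff from Disarm: q·(-6) + (1−q)·(-3) = -3q - 3
  Country A's payoff from Arm: q·0 + (1−q)·(-9) = 9q - 9
  -3q - 3 = 9q - 9  ⇒  -12q = -6  ⇒  q = 1/2.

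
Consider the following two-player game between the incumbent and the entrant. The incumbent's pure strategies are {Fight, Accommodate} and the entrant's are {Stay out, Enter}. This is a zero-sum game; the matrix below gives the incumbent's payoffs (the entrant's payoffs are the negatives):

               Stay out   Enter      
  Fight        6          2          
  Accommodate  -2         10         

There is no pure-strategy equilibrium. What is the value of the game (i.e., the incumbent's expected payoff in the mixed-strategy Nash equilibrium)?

v = 4

The entrant's mix must leave the incumbent indifferent between Fight and Accommodate.
  the incumbent's payoff from Fight: q·6 + (1−q)·2 = 4q + 2
  the incumbent's payoff from Accommodate: q·(-2) + (1−q)·10 = -12q + 10
  4q + 2 = -12q + 10  ⇒  16q = 8  ⇒  q = 1/2.
The value is the incumbent's expected payoff against this mix (using Fight): (1/2)·6 + (1/2)·2 = 4.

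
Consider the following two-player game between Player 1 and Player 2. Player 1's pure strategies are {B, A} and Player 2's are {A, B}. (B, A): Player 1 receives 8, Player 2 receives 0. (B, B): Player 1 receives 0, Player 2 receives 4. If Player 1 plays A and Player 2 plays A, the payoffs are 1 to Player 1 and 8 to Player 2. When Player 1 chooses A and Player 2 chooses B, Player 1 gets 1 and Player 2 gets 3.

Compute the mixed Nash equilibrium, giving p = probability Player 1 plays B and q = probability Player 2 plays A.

For Player 2 to be willing to mix, Player 2 must be indifferent between A and B, which pins down Player 1's mix.
  Player 2's payoff from A: p·0 + (1−p)·8 = -8p + 8
  Player 2's payoff from B: p·4 + (1−p)·3 = p + 3
  -8p + 8 = p + 3  ⇒  -9p = -5  ⇒  p = 5/9.
Player 1's indifference between B and A determines Player 2's mixing probability q:
  Player 1's payoff to B: q·8 + (1−q)·0 = 8q
  Player 1's payoff to A: q·1 + (1−q)·1 = 1
  8q = 1  ⇒  8q = 1  ⇒  q = 1/8.

p = 5/9, q = 1/8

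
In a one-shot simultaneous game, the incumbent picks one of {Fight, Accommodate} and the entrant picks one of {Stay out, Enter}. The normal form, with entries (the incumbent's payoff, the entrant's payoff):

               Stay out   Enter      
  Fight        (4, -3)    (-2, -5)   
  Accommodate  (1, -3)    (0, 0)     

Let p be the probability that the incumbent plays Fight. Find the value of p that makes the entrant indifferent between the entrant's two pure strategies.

p = 3/5

Set the entrant's expected payoff from Stay out equal to that from Enter:
  the entrant's payoff to Stay out: p·(-3) + (1−p)·(-3) = -3
  the entrant's payoff to Enter: p·(-5) + (1−p)·0 = -5p
  -3 = -5p  ⇒  5p = 3  ⇒  p = 3/5.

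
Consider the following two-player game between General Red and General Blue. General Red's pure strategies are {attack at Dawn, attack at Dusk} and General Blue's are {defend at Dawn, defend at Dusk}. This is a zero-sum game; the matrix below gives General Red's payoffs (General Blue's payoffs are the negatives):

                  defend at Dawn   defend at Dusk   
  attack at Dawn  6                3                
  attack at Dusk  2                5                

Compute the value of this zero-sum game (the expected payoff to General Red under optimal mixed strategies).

For General Red to be willing to mix, General Red must be indifferent between attack at Dawn and attack at Dusk, which pins down General Blue's mix.
  General Red's expected payoff from attack at Dawn: q·6 + (1−q)·3 = 3q + 3
  General Red's expected payoff from attack at Dusk: q·2 + (1−q)·5 = -3q + 5
  3q + 3 = -3q + 5  ⇒  6q = 2  ⇒  q = 1/3.
The value is General Red's expected payoff against this mix (using attack at Dawn): (1/3)·6 + (2/3)·3 = 4.

v = 4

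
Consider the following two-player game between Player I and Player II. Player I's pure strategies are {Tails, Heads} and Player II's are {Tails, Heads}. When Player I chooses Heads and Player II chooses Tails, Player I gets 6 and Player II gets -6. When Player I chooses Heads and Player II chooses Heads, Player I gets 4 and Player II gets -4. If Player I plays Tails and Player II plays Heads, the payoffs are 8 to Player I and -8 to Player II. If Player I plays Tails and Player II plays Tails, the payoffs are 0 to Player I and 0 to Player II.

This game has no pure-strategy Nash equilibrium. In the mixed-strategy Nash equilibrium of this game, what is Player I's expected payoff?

In a mixed equilibrium Player I is indifferent between Tails and Heads; this condition fixes q.
  Player I's payoff to Tails: q·0 + (1−q)·8 = -8q + 8
  Player I's payoff to Heads: q·6 + (1−q)·4 = 2q + 4
  -8q + 8 = 2q + 4  ⇒  -10q = -4  ⇒  q = 2/5.
At equilibrium Player I is indifferent across rows, so Player I's payoff equals the payoff from Tails: (2/5)·0 + (3/5)·8 = 24/5.

24/5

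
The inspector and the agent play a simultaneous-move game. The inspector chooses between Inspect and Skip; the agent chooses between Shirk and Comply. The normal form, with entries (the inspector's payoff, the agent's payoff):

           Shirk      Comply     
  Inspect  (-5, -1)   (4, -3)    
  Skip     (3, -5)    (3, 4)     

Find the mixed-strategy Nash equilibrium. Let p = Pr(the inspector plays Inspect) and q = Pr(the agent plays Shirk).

Set the agent's expected payoff from Shirk equal to that from Comply:
  the agent's expected payoff from Shirk: p·(-1) + (1−p)·(-5) = 4p - 5
  the agent's expected payoff from Comply: p·(-3) + (1−p)·4 = -7p + 4
  4p - 5 = -7p + 4  ⇒  11p = 9  ⇒  p = 9/11.
The inspector's indifference between Inspect and Skip determines the agent's mixing probability q:
  the inspector's expected payoff from Inspect: q·(-5) + (1−q)·4 = -9q + 4
  the inspector's expected payoff from Skip: q·3 + (1−q)·3 = 3
  -9q + 4 = 3  ⇒  -9q = -1  ⇒  q = 1/9.

p = 9/11, q = 1/9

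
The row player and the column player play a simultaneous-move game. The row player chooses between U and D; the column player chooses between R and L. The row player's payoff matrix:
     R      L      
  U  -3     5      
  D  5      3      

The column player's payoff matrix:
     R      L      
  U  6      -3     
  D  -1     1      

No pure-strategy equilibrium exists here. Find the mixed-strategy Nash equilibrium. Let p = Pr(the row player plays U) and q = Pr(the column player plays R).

p = 2/11, q = 1/5

The column player's indifference between R and L determines the row player's mixing probability p:
  the column player's payoff from R: p·6 + (1−p)·(-1) = 7p - 1
  the column player's payoff from L: p·(-3) + (1−p)·1 = -4p + 1
  7p - 1 = -4p + 1  ⇒  11p = 2  ⇒  p = 2/11.
In a mixed equilibrium the row player is indifferent between U and D; this condition fixes q.
  the row player's expected payoff from U: q·(-3) + (1−q)·5 = -8q + 5
  the row player's expected payoff from D: q·5 + (1−q)·3 = 2q + 3
  -8q + 5 = 2q + 3  ⇒  -10q = -2  ⇒  q = 1/5.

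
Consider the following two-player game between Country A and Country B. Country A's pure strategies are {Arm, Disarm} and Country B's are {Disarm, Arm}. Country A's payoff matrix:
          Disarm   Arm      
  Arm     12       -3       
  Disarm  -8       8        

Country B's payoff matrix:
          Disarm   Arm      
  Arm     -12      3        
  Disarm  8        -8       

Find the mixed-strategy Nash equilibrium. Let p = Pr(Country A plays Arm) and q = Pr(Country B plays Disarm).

p = 16/31, q = 11/31

Set Country B's expected payoff from Disarm equal to that from Arm:
  Country B's payoff to Disarm: p·(-12) + (1−p)·8 = -20p + 8
  Country B's payoff to Arm: p·3 + (1−p)·(-8) = 11p - 8
  -20p + 8 = 11p - 8  ⇒  -31p = -16  ⇒  p = 16/31.
Country A's indifference between Arm and Disarm determines Country B's mixing probability q:
  Country A's payoff from Arm: q·12 + (1−q)·(-3) = 15q - 3
  Country A's payoff from Disarm: q·(-8) + (1−q)·8 = -16q + 8
  15q - 3 = -16q + 8  ⇒  31q = 11  ⇒  q = 11/31.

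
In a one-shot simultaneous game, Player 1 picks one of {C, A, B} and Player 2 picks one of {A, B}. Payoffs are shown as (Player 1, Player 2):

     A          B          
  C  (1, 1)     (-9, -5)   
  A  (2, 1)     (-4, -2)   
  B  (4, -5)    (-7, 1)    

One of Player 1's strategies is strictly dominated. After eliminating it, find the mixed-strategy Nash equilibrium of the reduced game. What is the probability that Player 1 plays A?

Player 1's strategy C is strictly dominated by B: 4 > 1 and -7 > -9. Eliminate C.
Player 2's indifference between A and B determines Player 1's mixing probability p:
  Player 2's payoff to A: p·1 + (1−p)·(-5) = 6p - 5
  Player 2's payoff to B: p·(-2) + (1−p)·1 = -3p + 1
  6p - 5 = -3p + 1  ⇒  9p = 6  ⇒  p = 2/3.

p = 2/3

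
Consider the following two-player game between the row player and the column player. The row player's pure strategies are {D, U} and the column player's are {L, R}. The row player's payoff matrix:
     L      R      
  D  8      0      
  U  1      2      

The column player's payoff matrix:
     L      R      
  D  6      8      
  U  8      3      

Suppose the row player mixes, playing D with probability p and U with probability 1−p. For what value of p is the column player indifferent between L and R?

p = 5/7

The row player's mix must leave the column player indifferent between L and R.
  the column player's payoff from L: p·6 + (1−p)·8 = -2p + 8
  the column player's payoff from R: p·8 + (1−p)·3 = 5p + 3
  -2p + 8 = 5p + 3  ⇒  -7p = -5  ⇒  p = 5/7.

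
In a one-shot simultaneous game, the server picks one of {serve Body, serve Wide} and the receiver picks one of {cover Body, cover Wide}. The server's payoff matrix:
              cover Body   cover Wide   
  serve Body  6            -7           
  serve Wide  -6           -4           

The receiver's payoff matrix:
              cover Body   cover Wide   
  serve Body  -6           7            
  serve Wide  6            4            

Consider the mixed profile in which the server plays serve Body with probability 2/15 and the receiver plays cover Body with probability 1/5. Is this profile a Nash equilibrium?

Check the receiver's indifference given the server's mix p = 2/15:
  payoff from cover Body = 22/5; payoff from cover Wide = 22/5 — equal.
Check the server's indifference given the receiver's mix q = 1/5:
  payoff from serve Body = -22/5; payoff from serve Wide = -22/5 — equal.
Both players are indifferent, so neither can profitably deviate.

Yes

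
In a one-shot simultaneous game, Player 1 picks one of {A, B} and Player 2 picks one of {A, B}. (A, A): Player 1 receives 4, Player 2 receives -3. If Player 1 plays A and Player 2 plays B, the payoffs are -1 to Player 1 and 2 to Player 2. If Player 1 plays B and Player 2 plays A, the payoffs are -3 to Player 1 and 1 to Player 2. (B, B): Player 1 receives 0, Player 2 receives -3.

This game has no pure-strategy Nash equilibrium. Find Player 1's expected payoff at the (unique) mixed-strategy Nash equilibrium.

-3/8

In a mixed equilibrium Player 1 is indifferent between A and B; this condition fixes q.
  Player 1's expected payoff from A: q·4 + (1−q)·(-1) = 5q - 1
  Player 1's expected payoff from B: q·(-3) + (1−q)·0 = -3q
  5q - 1 = -3q  ⇒  8q = 1  ⇒  q = 1/8.
At equilibrium Player 1 is indifferent across rows, so Player 1's payoff equals the payoff from A: (1/8)·4 + (7/8)·(-1) = -3/8.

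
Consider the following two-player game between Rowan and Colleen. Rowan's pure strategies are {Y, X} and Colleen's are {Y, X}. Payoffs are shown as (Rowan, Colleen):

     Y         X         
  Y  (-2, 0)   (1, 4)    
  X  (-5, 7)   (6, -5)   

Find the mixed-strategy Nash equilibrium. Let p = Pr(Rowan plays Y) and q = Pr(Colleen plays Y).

Set Colleen's expected payoff from Y equal to that from X:
  Colleen's expected payoff from Y: p·0 + (1−p)·7 = -7p + 7
  Colleen's expected payoff from X: p·4 + (1−p)·(-5) = 9p - 5
  -7p + 7 = 9p - 5  ⇒  -16p = -12  ⇒  p = 3/4.
Colleen's mix must leave Rowan indifferent between Y and X.
  Rowan's payoff to Y: q·(-2) + (1−q)·1 = -3q + 1
  Rowan's payoff to X: q·(-5) + (1−q)·6 = -11q + 6
  -3q + 1 = -11q + 6  ⇒  8q = 5  ⇒  q = 5/8.

p = 3/4, q = 5/8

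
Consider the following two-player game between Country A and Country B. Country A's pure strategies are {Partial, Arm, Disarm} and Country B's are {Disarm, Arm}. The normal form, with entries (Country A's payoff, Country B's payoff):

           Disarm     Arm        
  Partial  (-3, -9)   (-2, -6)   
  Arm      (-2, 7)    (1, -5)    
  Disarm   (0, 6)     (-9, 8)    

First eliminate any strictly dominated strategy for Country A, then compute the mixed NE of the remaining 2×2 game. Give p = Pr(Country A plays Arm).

p = 1/7

Country A's strategy Partial is strictly dominated by Arm: -2 > -3 and 1 > -2. Eliminate Partial.
For Country B to be willing to mix, Country B must be indifferent between Disarm and Arm, which pins down Country A's mix.
  Country B's payoff to Disarm: p·7 + (1−p)·6 = p + 6
  Country B's payoff to Arm: p·(-5) + (1−p)·8 = -13p + 8
  p + 6 = -13p + 8  ⇒  14p = 2  ⇒  p = 1/7.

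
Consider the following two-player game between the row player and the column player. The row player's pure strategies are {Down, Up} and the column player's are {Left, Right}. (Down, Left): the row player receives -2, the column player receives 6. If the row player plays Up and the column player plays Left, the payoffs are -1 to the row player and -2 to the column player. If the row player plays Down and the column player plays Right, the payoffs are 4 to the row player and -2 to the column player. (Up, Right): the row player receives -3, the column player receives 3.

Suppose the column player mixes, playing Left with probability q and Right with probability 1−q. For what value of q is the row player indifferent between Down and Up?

q = 7/8

The column player's mix must leave the row player indifferent between Down and Up.
  the row player's payoff to Down: q·(-2) + (1−q)·4 = -6q + 4
  the row player's payoff to Up: q·(-1) + (1−q)·(-3) = 2q - 3
  -6q + 4 = 2q - 3  ⇒  -8q = -7  ⇒  q = 7/8.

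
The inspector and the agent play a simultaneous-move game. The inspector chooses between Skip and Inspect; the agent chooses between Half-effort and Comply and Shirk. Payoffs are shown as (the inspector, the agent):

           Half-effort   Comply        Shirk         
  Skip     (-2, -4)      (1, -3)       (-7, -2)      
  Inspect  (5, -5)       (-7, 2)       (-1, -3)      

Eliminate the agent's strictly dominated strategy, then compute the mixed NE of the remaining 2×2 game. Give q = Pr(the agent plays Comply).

q = 3/7

The agent's strategy Half-effort is strictly dominated by Shirk: -2 > -4 and -3 > -5. Eliminate Half-effort.
For the inspector to be willing to mix, the inspector must be indifferent between Skip and Inspect, which pins down the agent's mix.
  the inspector's payoff from Skip: q·1 + (1−q)·(-7) = 8q - 7
  the inspector's payoff from Inspect: q·(-7) + (1−q)·(-1) = -6q - 1
  8q - 7 = -6q - 1  ⇒  14q = 6  ⇒  q = 3/7.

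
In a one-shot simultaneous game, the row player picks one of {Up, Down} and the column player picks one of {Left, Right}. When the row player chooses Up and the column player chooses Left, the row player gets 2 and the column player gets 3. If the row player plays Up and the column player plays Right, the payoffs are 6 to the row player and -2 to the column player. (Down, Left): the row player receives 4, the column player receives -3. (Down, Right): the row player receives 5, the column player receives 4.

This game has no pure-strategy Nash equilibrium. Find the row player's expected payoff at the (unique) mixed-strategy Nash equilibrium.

The row player's indifference between Up and Down determines the column player's mixing probability q:
  the row player's payoff to Up: q·2 + (1−q)·6 = -4q + 6
  the row player's payoff to Down: q·4 + (1−q)·5 = -q + 5
  -4q + 6 = -q + 5  ⇒  -3q = -1  ⇒  q = 1/3.
At equilibrium the row player is indifferent across rows, so the row player's payoff equals the payoff from Up: (1/3)·2 + (2/3)·6 = 14/3.

14/3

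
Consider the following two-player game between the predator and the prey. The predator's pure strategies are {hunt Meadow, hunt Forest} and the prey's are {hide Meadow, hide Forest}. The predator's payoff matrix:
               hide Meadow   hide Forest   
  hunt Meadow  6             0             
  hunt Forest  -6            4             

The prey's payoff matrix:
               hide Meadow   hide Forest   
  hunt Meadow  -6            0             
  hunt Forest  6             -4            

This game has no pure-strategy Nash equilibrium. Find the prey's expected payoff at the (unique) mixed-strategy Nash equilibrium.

-3/2

The predator's mix must leave the prey indifferent between hide Meadow and hide Forest.
  the prey's payoff to hide Meadow: p·(-6) + (1−p)·6 = -12p + 6
  the prey's payoff to hide Forest: p·0 + (1−p)·(-4) = 4p - 4
  -12p + 6 = 4p - 4  ⇒  -16p = -10  ⇒  p = 5/8.
At equilibrium the prey is indifferent across columns, so the prey's payoff equals the payoff from hide Meadow: (5/8)·(-6) + (3/8)·6 = -3/2.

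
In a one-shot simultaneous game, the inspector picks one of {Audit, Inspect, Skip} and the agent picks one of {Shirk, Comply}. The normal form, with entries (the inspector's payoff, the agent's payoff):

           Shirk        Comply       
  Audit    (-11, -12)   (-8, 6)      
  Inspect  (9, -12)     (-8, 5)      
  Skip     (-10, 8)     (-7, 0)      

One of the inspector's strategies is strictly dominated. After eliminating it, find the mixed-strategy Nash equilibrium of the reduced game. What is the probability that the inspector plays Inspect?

p = 8/25

The inspector's strategy Audit is strictly dominated by Skip: -10 > -11 and -7 > -8. Eliminate Audit.
For the agent to be willing to mix, the agent must be indifferent between Shirk and Comply, which pins down the inspector's mix.
  the agent's expected payoff from Shirk: p·(-12) + (1−p)·8 = -20p + 8
  the agent's expected payoff from Comply: p·5 + (1−p)·0 = 5p
  -20p + 8 = 5p  ⇒  -25p = -8  ⇒  p = 8/25.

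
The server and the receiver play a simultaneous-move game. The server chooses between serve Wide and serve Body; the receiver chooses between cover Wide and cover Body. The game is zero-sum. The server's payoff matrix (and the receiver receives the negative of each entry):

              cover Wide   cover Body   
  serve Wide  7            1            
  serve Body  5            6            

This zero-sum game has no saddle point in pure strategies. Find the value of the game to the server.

v = 37/7

The server's indifference between serve Wide and serve Body determines the receiver's mixing probability q:
  the server's expected payoff from serve Wide: q·7 + (1−q)·1 = 6q + 1
  the server's expected payoff from serve Body: q·5 + (1−q)·6 = -q + 6
  6q + 1 = -q + 6  ⇒  7q = 5  ⇒  q = 5/7.
The value is the server's expected payoff against this mix (using serve Wide): (5/7)·7 + (2/7)·1 = 37/7.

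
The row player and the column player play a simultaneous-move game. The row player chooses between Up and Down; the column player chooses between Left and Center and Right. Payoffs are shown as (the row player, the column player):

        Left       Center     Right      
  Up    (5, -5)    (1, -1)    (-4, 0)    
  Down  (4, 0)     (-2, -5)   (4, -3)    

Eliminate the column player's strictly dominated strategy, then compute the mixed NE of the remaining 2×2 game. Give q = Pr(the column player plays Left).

q = 8/9

The column player's strategy Center is strictly dominated by Right: 0 > -1 and -3 > -5. Eliminate Center.
In a mixed equilibrium the row player is indifferent between Up and Down; this condition fixes q.
  the row player's payoff from Up: q·5 + (1−q)·(-4) = 9q - 4
  the row player's payoff from Down: q·4 + (1−q)·4 = 4
  9q - 4 = 4  ⇒  9q = 8  ⇒  q = 8/9.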